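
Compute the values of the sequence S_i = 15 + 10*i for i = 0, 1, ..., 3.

This is an arithmetic sequence.
i=0: S_0 = 15 + 10*0 = 15
i=1: S_1 = 15 + 10*1 = 25
i=2: S_2 = 15 + 10*2 = 35
i=3: S_3 = 15 + 10*3 = 45
The first 4 terms are: [15, 25, 35, 45]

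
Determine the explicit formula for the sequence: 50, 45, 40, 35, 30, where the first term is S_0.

Check differences: 45 - 50 = -5
40 - 45 = -5
Common difference d = -5.
First term a = 50.
Formula: S_i = 50 - 5*i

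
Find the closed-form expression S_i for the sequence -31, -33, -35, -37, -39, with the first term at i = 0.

Check differences: -33 - -31 = -2
-35 - -33 = -2
Common difference d = -2.
First term a = -31.
Formula: S_i = -31 - 2*i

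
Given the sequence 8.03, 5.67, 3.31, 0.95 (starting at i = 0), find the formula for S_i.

Check differences: 5.67 - 8.03 = -2.36
3.31 - 5.67 = -2.36
Common difference d = -2.36.
First term a = 8.03.
Formula: S_i = 8.03 - 2.36*i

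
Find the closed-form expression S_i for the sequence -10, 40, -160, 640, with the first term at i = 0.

Check ratios: 40 / -10 = -4.0
Common ratio r = -4.
First term a = -10.
Formula: S_i = -10 * (-4)^i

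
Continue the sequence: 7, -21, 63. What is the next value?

Ratios: -21 / 7 = -3.0
This is a geometric sequence with common ratio r = -3.
Next term = 63 * -3 = -189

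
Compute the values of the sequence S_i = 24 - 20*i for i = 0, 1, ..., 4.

This is an arithmetic sequence.
i=0: S_0 = 24 + -20*0 = 24
i=1: S_1 = 24 + -20*1 = 4
i=2: S_2 = 24 + -20*2 = -16
i=3: S_3 = 24 + -20*3 = -36
i=4: S_4 = 24 + -20*4 = -56
The first 5 terms are: [24, 4, -16, -36, -56]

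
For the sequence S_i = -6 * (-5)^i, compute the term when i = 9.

S_9 = -6 * (-5)^9 = -6 * -1953125 = 11718750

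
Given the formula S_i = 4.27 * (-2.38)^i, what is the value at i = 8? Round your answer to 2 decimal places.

S_8 = 4.27 * (-2.38)^8 ≈ 4.27 * 1029.4746 ≈ 4395.86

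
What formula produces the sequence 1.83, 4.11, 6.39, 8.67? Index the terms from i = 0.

Check differences: 4.11 - 1.83 = 2.28
6.39 - 4.11 = 2.28
Common difference d = 2.28.
First term a = 1.83.
Formula: S_i = 1.83 + 2.28*i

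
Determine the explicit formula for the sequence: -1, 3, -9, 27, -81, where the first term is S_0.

Check ratios: 3 / -1 = -3.0
Common ratio r = -3.
First term a = -1.
Formula: S_i = -1 * (-3)^i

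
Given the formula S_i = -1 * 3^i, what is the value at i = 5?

S_5 = -1 * 3^5 = -1 * 243 = -243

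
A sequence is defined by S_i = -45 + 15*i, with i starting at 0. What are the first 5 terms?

This is an arithmetic sequence.
i=0: S_0 = -45 + 15*0 = -45
i=1: S_1 = -45 + 15*1 = -30
i=2: S_2 = -45 + 15*2 = -15
i=3: S_3 = -45 + 15*3 = 0
i=4: S_4 = -45 + 15*4 = 15
The first 5 terms are: [-45, -30, -15, 0, 15]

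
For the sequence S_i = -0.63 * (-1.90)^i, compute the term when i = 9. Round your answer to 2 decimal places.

S_9 = -0.63 * (-1.9)^9 ≈ -0.63 * -322.6877 ≈ 203.29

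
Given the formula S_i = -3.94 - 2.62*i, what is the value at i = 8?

S_8 = -3.94 + -2.62*8 = -3.94 + -20.96 = -24.9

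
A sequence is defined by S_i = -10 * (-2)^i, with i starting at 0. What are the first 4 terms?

This is a geometric sequence.
i=0: S_0 = -10 * (-2)^0 = -10
i=1: S_1 = -10 * (-2)^1 = 20
i=2: S_2 = -10 * (-2)^2 = -40
i=3: S_3 = -10 * (-2)^3 = 80
The first 4 terms are: [-10, 20, -40, 80]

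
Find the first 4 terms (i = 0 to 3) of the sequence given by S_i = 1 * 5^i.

This is a geometric sequence.
i=0: S_0 = 1 * 5^0 = 1
i=1: S_1 = 1 * 5^1 = 5
i=2: S_2 = 1 * 5^2 = 25
i=3: S_3 = 1 * 5^3 = 125
The first 4 terms are: [1, 5, 25, 125]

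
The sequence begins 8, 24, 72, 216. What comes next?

Ratios: 24 / 8 = 3.0
This is a geometric sequence with common ratio r = 3.
Next term = 216 * 3 = 648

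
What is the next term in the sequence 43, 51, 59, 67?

Differences: 51 - 43 = 8
This is an arithmetic sequence with common difference d = 8.
Next term = 67 + 8 = 75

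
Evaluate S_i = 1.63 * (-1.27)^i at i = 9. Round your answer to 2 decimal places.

S_9 = 1.63 * (-1.27)^9 ≈ 1.63 * -8.5948 ≈ -14.01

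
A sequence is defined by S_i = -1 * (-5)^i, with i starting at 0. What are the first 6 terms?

This is a geometric sequence.
i=0: S_0 = -1 * (-5)^0 = -1
i=1: S_1 = -1 * (-5)^1 = 5
i=2: S_2 = -1 * (-5)^2 = -25
i=3: S_3 = -1 * (-5)^3 = 125
i=4: S_4 = -1 * (-5)^4 = -625
i=5: S_5 = -1 * (-5)^5 = 3125
The first 6 terms are: [-1, 5, -25, 125, -625, 3125]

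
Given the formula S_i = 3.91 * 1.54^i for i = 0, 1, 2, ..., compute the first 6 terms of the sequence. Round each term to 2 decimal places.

This is a geometric sequence.
i=0: S_0 = 3.91 * 1.54^0 = 3.91
i=1: S_1 = 3.91 * 1.54^1 ≈ 6.02
i=2: S_2 = 3.91 * 1.54^2 ≈ 9.27
i=3: S_3 = 3.91 * 1.54^3 ≈ 14.28
i=4: S_4 = 3.91 * 1.54^4 ≈ 21.99
i=5: S_5 = 3.91 * 1.54^5 ≈ 33.87
The first 6 terms are: [3.91, 6.02, 9.27, 14.28, 21.99, 33.87]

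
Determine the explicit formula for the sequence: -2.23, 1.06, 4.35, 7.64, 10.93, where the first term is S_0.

Check differences: 1.06 - -2.23 = 3.29
4.35 - 1.06 = 3.29
Common difference d = 3.29.
First term a = -2.23.
Formula: S_i = -2.23 + 3.29*i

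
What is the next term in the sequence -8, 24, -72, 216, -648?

Ratios: 24 / -8 = -3.0
This is a geometric sequence with common ratio r = -3.
Next term = -648 * -3 = 1944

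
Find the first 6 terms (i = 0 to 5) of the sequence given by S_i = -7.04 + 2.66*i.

This is an arithmetic sequence.
i=0: S_0 = -7.04 + 2.66*0 = -7.04
i=1: S_1 = -7.04 + 2.66*1 = -4.38
i=2: S_2 = -7.04 + 2.66*2 = -1.72
i=3: S_3 = -7.04 + 2.66*3 = 0.94
i=4: S_4 = -7.04 + 2.66*4 = 3.6
i=5: S_5 = -7.04 + 2.66*5 = 6.26
The first 6 terms are: [-7.04, -4.38, -1.72, 0.94, 3.6, 6.26]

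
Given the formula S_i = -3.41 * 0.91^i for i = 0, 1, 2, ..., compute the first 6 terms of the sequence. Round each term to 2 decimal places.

This is a geometric sequence.
i=0: S_0 = -3.41 * 0.91^0 = -3.41
i=1: S_1 = -3.41 * 0.91^1 ≈ -3.1
i=2: S_2 = -3.41 * 0.91^2 ≈ -2.82
i=3: S_3 = -3.41 * 0.91^3 ≈ -2.57
i=4: S_4 = -3.41 * 0.91^4 ≈ -2.34
i=5: S_5 = -3.41 * 0.91^5 ≈ -2.13
The first 6 terms are: [-3.41, -3.1, -2.82, -2.57, -2.34, -2.13]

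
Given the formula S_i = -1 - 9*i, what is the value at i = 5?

S_5 = -1 + -9*5 = -1 + -45 = -46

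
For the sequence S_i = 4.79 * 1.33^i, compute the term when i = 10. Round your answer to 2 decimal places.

S_10 = 4.79 * 1.33^10 ≈ 4.79 * 17.3187 ≈ 82.96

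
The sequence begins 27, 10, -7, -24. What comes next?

Differences: 10 - 27 = -17
This is an arithmetic sequence with common difference d = -17.
Next term = -24 + -17 = -41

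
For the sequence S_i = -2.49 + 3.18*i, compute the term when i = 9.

S_9 = -2.49 + 3.18*9 = -2.49 + 28.62 = 26.13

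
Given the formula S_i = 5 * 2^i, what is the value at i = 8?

S_8 = 5 * 2^8 = 5 * 256 = 1280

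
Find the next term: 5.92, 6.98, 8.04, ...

Differences: 6.98 - 5.92 = 1.06
This is an arithmetic sequence with common difference d = 1.06.
Next term = 8.04 + 1.06 = 9.1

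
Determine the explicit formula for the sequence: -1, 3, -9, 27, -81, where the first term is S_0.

Check ratios: 3 / -1 = -3.0
Common ratio r = -3.
First term a = -1.
Formula: S_i = -1 * (-3)^i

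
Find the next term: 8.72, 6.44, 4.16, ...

Differences: 6.44 - 8.72 = -2.28
This is an arithmetic sequence with common difference d = -2.28.
Next term = 4.16 + -2.28 = 1.88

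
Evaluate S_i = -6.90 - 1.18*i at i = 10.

S_10 = -6.9 + -1.18*10 = -6.9 + -11.8 = -18.7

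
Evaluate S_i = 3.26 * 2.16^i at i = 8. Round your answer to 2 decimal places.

S_8 = 3.26 * 2.16^8 ≈ 3.26 * 473.8381 ≈ 1544.71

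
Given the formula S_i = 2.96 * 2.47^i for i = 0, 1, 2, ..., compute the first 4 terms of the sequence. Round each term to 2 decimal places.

This is a geometric sequence.
i=0: S_0 = 2.96 * 2.47^0 = 2.96
i=1: S_1 = 2.96 * 2.47^1 ≈ 7.31
i=2: S_2 = 2.96 * 2.47^2 ≈ 18.06
i=3: S_3 = 2.96 * 2.47^3 ≈ 44.6
The first 4 terms are: [2.96, 7.31, 18.06, 44.6]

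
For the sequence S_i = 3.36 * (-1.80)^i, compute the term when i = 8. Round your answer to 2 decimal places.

S_8 = 3.36 * (-1.8)^8 ≈ 3.36 * 110.1996 ≈ 370.27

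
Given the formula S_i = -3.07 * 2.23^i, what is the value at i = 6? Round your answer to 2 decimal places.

S_6 = -3.07 * 2.23^6 ≈ -3.07 * 122.9785 ≈ -377.54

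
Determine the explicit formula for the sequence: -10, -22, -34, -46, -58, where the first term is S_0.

Check differences: -22 - -10 = -12
-34 - -22 = -12
Common difference d = -12.
First term a = -10.
Formula: S_i = -10 - 12*i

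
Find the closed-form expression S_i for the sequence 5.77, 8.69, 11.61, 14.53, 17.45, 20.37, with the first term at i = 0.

Check differences: 8.69 - 5.77 = 2.92
11.61 - 8.69 = 2.92
Common difference d = 2.92.
First term a = 5.77.
Formula: S_i = 5.77 + 2.92*i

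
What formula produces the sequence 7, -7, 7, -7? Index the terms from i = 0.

Check ratios: -7 / 7 = -1.0
Common ratio r = -1.
First term a = 7.
Formula: S_i = 7 * (-1)^i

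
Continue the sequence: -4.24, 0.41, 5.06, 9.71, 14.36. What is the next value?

Differences: 0.41 - -4.24 = 4.65
This is an arithmetic sequence with common difference d = 4.65.
Next term = 14.36 + 4.65 = 19.01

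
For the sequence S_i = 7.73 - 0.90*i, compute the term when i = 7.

S_7 = 7.73 + -0.9*7 = 7.73 + -6.3 = 1.43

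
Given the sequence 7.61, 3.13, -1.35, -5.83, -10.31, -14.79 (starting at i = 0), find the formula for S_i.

Check differences: 3.13 - 7.61 = -4.48
-1.35 - 3.13 = -4.48
Common difference d = -4.48.
First term a = 7.61.
Formula: S_i = 7.61 - 4.48*i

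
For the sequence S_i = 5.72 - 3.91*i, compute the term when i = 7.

S_7 = 5.72 + -3.91*7 = 5.72 + -27.37 = -21.65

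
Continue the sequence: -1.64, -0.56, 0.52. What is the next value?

Differences: -0.56 - -1.64 = 1.08
This is an arithmetic sequence with common difference d = 1.08.
Next term = 0.52 + 1.08 = 1.6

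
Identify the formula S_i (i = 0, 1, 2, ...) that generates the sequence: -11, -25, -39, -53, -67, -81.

Check differences: -25 - -11 = -14
-39 - -25 = -14
Common difference d = -14.
First term a = -11.
Formula: S_i = -11 - 14*i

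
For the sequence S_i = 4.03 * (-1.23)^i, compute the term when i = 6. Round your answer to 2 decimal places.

S_6 = 4.03 * (-1.23)^6 ≈ 4.03 * 3.4628 ≈ 13.96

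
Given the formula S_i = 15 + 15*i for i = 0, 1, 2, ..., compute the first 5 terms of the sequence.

This is an arithmetic sequence.
i=0: S_0 = 15 + 15*0 = 15
i=1: S_1 = 15 + 15*1 = 30
i=2: S_2 = 15 + 15*2 = 45
i=3: S_3 = 15 + 15*3 = 60
i=4: S_4 = 15 + 15*4 = 75
The first 5 terms are: [15, 30, 45, 60, 75]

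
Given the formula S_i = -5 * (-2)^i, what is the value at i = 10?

S_10 = -5 * (-2)^10 = -5 * 1024 = -5120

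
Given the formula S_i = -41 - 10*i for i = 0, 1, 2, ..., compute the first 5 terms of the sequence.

This is an arithmetic sequence.
i=0: S_0 = -41 + -10*0 = -41
i=1: S_1 = -41 + -10*1 = -51
i=2: S_2 = -41 + -10*2 = -61
i=3: S_3 = -41 + -10*3 = -71
i=4: S_4 = -41 + -10*4 = -81
The first 5 terms are: [-41, -51, -61, -71, -81]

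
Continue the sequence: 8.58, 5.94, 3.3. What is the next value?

Differences: 5.94 - 8.58 = -2.64
This is an arithmetic sequence with common difference d = -2.64.
Next term = 3.3 + -2.64 = 0.66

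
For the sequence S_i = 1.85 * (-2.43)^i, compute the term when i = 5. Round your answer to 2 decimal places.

S_5 = 1.85 * (-2.43)^5 ≈ 1.85 * -84.7289 ≈ -156.75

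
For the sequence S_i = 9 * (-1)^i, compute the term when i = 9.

S_9 = 9 * (-1)^9 = 9 * -1 = -9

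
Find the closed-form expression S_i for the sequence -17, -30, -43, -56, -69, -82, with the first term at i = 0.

Check differences: -30 - -17 = -13
-43 - -30 = -13
Common difference d = -13.
First term a = -17.
Formula: S_i = -17 - 13*i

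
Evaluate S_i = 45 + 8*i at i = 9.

S_9 = 45 + 8*9 = 45 + 72 = 117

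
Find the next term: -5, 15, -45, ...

Ratios: 15 / -5 = -3.0
This is a geometric sequence with common ratio r = -3.
Next term = -45 * -3 = 135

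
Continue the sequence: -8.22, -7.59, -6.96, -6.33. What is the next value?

Differences: -7.59 - -8.22 = 0.63
This is an arithmetic sequence with common difference d = 0.63.
Next term = -6.33 + 0.63 = -5.7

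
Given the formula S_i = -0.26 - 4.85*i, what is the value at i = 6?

S_6 = -0.26 + -4.85*6 = -0.26 + -29.1 = -29.36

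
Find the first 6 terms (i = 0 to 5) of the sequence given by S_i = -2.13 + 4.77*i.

This is an arithmetic sequence.
i=0: S_0 = -2.13 + 4.77*0 = -2.13
i=1: S_1 = -2.13 + 4.77*1 = 2.64
i=2: S_2 = -2.13 + 4.77*2 = 7.41
i=3: S_3 = -2.13 + 4.77*3 = 12.18
i=4: S_4 = -2.13 + 4.77*4 = 16.95
i=5: S_5 = -2.13 + 4.77*5 = 21.72
The first 6 terms are: [-2.13, 2.64, 7.41, 12.18, 16.95, 21.72]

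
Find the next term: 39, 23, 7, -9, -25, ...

Differences: 23 - 39 = -16
This is an arithmetic sequence with common difference d = -16.
Next term = -25 + -16 = -41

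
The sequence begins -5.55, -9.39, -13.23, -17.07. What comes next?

Differences: -9.39 - -5.55 = -3.84
This is an arithmetic sequence with common difference d = -3.84.
Next term = -17.07 + -3.84 = -20.91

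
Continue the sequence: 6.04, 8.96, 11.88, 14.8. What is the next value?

Differences: 8.96 - 6.04 = 2.92
This is an arithmetic sequence with common difference d = 2.92.
Next term = 14.8 + 2.92 = 17.72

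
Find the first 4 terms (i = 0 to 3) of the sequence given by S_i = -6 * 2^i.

This is a geometric sequence.
i=0: S_0 = -6 * 2^0 = -6
i=1: S_1 = -6 * 2^1 = -12
i=2: S_2 = -6 * 2^2 = -24
i=3: S_3 = -6 * 2^3 = -48
The first 4 terms are: [-6, -12, -24, -48]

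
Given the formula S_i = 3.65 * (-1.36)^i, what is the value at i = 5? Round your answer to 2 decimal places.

S_5 = 3.65 * (-1.36)^5 ≈ 3.65 * -4.6526 ≈ -16.98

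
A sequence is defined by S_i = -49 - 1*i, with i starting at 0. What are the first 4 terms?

This is an arithmetic sequence.
i=0: S_0 = -49 + -1*0 = -49
i=1: S_1 = -49 + -1*1 = -50
i=2: S_2 = -49 + -1*2 = -51
i=3: S_3 = -49 + -1*3 = -52
The first 4 terms are: [-49, -50, -51, -52]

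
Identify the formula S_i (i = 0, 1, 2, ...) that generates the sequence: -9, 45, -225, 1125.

Check ratios: 45 / -9 = -5.0
Common ratio r = -5.
First term a = -9.
Formula: S_i = -9 * (-5)^i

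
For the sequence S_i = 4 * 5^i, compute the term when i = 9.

S_9 = 4 * 5^9 = 4 * 1953125 = 7812500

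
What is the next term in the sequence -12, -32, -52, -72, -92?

Differences: -32 - -12 = -20
This is an arithmetic sequence with common difference d = -20.
Next term = -92 + -20 = -112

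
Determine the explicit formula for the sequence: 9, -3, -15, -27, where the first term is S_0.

Check differences: -3 - 9 = -12
-15 - -3 = -12
Common difference d = -12.
First term a = 9.
Formula: S_i = 9 - 12*i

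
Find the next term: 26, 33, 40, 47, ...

Differences: 33 - 26 = 7
This is an arithmetic sequence with common difference d = 7.
Next term = 47 + 7 = 54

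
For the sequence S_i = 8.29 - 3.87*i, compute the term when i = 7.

S_7 = 8.29 + -3.87*7 = 8.29 + -27.09 = -18.8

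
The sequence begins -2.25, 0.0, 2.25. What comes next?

Differences: 0.0 - -2.25 = 2.25
This is an arithmetic sequence with common difference d = 2.25.
Next term = 2.25 + 2.25 = 4.5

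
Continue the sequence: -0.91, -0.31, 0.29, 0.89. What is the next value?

Differences: -0.31 - -0.91 = 0.6
This is an arithmetic sequence with common difference d = 0.6.
Next term = 0.89 + 0.6 = 1.49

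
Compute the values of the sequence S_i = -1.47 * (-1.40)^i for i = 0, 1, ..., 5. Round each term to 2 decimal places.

This is a geometric sequence.
i=0: S_0 = -1.47 * (-1.4)^0 = -1.47
i=1: S_1 = -1.47 * (-1.4)^1 ≈ 2.06
i=2: S_2 = -1.47 * (-1.4)^2 ≈ -2.88
i=3: S_3 = -1.47 * (-1.4)^3 ≈ 4.03
i=4: S_4 = -1.47 * (-1.4)^4 ≈ -5.65
i=5: S_5 = -1.47 * (-1.4)^5 ≈ 7.91
The first 6 terms are: [-1.47, 2.06, -2.88, 4.03, -5.65, 7.91]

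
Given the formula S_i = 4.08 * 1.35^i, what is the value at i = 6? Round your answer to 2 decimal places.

S_6 = 4.08 * 1.35^6 ≈ 4.08 * 6.0534 ≈ 24.7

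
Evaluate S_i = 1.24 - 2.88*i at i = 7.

S_7 = 1.24 + -2.88*7 = 1.24 + -20.16 = -18.92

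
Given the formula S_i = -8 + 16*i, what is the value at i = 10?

S_10 = -8 + 16*10 = -8 + 160 = 152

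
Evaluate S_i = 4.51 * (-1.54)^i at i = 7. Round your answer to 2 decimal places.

S_7 = 4.51 * (-1.54)^7 ≈ 4.51 * -20.5421 ≈ -92.64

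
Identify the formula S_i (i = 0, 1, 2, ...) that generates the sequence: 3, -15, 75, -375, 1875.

Check ratios: -15 / 3 = -5.0
Common ratio r = -5.
First term a = 3.
Formula: S_i = 3 * (-5)^i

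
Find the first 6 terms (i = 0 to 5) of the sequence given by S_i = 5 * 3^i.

This is a geometric sequence.
i=0: S_0 = 5 * 3^0 = 5
i=1: S_1 = 5 * 3^1 = 15
i=2: S_2 = 5 * 3^2 = 45
i=3: S_3 = 5 * 3^3 = 135
i=4: S_4 = 5 * 3^4 = 405
i=5: S_5 = 5 * 3^5 = 1215
The first 6 terms are: [5, 15, 45, 135, 405, 1215]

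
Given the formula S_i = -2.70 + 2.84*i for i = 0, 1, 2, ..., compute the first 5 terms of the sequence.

This is an arithmetic sequence.
i=0: S_0 = -2.7 + 2.84*0 = -2.7
i=1: S_1 = -2.7 + 2.84*1 = 0.14
i=2: S_2 = -2.7 + 2.84*2 = 2.98
i=3: S_3 = -2.7 + 2.84*3 = 5.82
i=4: S_4 = -2.7 + 2.84*4 = 8.66
The first 5 terms are: [-2.7, 0.14, 2.98, 5.82, 8.66]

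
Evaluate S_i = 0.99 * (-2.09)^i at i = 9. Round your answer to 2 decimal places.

S_9 = 0.99 * (-2.09)^9 ≈ 0.99 * -760.8807 ≈ -753.27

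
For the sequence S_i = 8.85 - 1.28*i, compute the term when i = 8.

S_8 = 8.85 + -1.28*8 = 8.85 + -10.24 = -1.39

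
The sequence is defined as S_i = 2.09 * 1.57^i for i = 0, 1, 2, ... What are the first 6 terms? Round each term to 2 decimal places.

This is a geometric sequence.
i=0: S_0 = 2.09 * 1.57^0 = 2.09
i=1: S_1 = 2.09 * 1.57^1 ≈ 3.28
i=2: S_2 = 2.09 * 1.57^2 ≈ 5.15
i=3: S_3 = 2.09 * 1.57^3 ≈ 8.09
i=4: S_4 = 2.09 * 1.57^4 ≈ 12.7
i=5: S_5 = 2.09 * 1.57^5 ≈ 19.94
The first 6 terms are: [2.09, 3.28, 5.15, 8.09, 12.7, 19.94]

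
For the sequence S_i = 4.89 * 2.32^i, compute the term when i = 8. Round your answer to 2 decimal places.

S_8 = 4.89 * 2.32^8 ≈ 4.89 * 839.2742 ≈ 4104.05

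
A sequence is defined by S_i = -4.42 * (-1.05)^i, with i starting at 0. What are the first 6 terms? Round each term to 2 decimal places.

This is a geometric sequence.
i=0: S_0 = -4.42 * (-1.05)^0 = -4.42
i=1: S_1 = -4.42 * (-1.05)^1 ≈ 4.64
i=2: S_2 = -4.42 * (-1.05)^2 ≈ -4.87
i=3: S_3 = -4.42 * (-1.05)^3 ≈ 5.12
i=4: S_4 = -4.42 * (-1.05)^4 ≈ -5.37
i=5: S_5 = -4.42 * (-1.05)^5 ≈ 5.64
The first 6 terms are: [-4.42, 4.64, -4.87, 5.12, -5.37, 5.64]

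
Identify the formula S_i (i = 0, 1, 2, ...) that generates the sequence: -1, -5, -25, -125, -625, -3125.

Check ratios: -5 / -1 = 5.0
Common ratio r = 5.
First term a = -1.
Formula: S_i = -1 * 5^i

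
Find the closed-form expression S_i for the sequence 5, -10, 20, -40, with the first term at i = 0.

Check ratios: -10 / 5 = -2.0
Common ratio r = -2.
First term a = 5.
Formula: S_i = 5 * (-2)^i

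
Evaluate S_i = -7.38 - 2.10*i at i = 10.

S_10 = -7.38 + -2.1*10 = -7.38 + -21.0 = -28.38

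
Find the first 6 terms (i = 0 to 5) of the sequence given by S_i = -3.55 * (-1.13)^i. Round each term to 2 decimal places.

This is a geometric sequence.
i=0: S_0 = -3.55 * (-1.13)^0 = -3.55
i=1: S_1 = -3.55 * (-1.13)^1 ≈ 4.01
i=2: S_2 = -3.55 * (-1.13)^2 ≈ -4.53
i=3: S_3 = -3.55 * (-1.13)^3 ≈ 5.12
i=4: S_4 = -3.55 * (-1.13)^4 ≈ -5.79
i=5: S_5 = -3.55 * (-1.13)^5 ≈ 6.54
The first 6 terms are: [-3.55, 4.01, -4.53, 5.12, -5.79, 6.54]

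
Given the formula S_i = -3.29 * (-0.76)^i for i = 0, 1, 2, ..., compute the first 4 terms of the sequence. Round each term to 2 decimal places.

This is a geometric sequence.
i=0: S_0 = -3.29 * (-0.76)^0 = -3.29
i=1: S_1 = -3.29 * (-0.76)^1 ≈ 2.5
i=2: S_2 = -3.29 * (-0.76)^2 ≈ -1.9
i=3: S_3 = -3.29 * (-0.76)^3 ≈ 1.44
The first 4 terms are: [-3.29, 2.5, -1.9, 1.44]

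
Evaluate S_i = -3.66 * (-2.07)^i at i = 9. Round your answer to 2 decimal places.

S_9 = -3.66 * (-2.07)^9 ≈ -3.66 * -697.8034 ≈ 2553.96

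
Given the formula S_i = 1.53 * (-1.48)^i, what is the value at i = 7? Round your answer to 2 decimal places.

S_7 = 1.53 * (-1.48)^7 ≈ 1.53 * -15.5536 ≈ -23.8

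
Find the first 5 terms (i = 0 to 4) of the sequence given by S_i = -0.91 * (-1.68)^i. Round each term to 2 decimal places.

This is a geometric sequence.
i=0: S_0 = -0.91 * (-1.68)^0 = -0.91
i=1: S_1 = -0.91 * (-1.68)^1 ≈ 1.53
i=2: S_2 = -0.91 * (-1.68)^2 ≈ -2.57
i=3: S_3 = -0.91 * (-1.68)^3 ≈ 4.31
i=4: S_4 = -0.91 * (-1.68)^4 ≈ -7.25
The first 5 terms are: [-0.91, 1.53, -2.57, 4.31, -7.25]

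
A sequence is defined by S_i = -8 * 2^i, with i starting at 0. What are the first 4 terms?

This is a geometric sequence.
i=0: S_0 = -8 * 2^0 = -8
i=1: S_1 = -8 * 2^1 = -16
i=2: S_2 = -8 * 2^2 = -32
i=3: S_3 = -8 * 2^3 = -64
The first 4 terms are: [-8, -16, -32, -64]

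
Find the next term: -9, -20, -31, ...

Differences: -20 - -9 = -11
This is an arithmetic sequence with common difference d = -11.
Next term = -31 + -11 = -42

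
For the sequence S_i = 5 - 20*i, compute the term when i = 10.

S_10 = 5 + -20*10 = 5 + -200 = -195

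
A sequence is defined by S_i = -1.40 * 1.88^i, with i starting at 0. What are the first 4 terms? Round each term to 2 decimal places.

This is a geometric sequence.
i=0: S_0 = -1.4 * 1.88^0 = -1.4
i=1: S_1 = -1.4 * 1.88^1 ≈ -2.63
i=2: S_2 = -1.4 * 1.88^2 ≈ -4.95
i=3: S_3 = -1.4 * 1.88^3 ≈ -9.3
The first 4 terms are: [-1.4, -2.63, -4.95, -9.3]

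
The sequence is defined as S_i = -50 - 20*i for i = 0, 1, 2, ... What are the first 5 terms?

This is an arithmetic sequence.
i=0: S_0 = -50 + -20*0 = -50
i=1: S_1 = -50 + -20*1 = -70
i=2: S_2 = -50 + -20*2 = -90
i=3: S_3 = -50 + -20*3 = -110
i=4: S_4 = -50 + -20*4 = -130
The first 5 terms are: [-50, -70, -90, -110, -130]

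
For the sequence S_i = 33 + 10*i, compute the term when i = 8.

S_8 = 33 + 10*8 = 33 + 80 = 113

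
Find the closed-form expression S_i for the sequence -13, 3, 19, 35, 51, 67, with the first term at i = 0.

Check differences: 3 - -13 = 16
19 - 3 = 16
Common difference d = 16.
First term a = -13.
Formula: S_i = -13 + 16*i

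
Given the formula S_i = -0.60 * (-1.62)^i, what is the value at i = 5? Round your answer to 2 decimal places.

S_5 = -0.6 * (-1.62)^5 ≈ -0.6 * -11.1577 ≈ 6.69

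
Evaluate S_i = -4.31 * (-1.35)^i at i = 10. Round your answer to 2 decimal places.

S_10 = -4.31 * (-1.35)^10 ≈ -4.31 * 20.1066 ≈ -86.66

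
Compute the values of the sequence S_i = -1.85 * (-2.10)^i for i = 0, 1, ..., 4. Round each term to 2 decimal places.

This is a geometric sequence.
i=0: S_0 = -1.85 * (-2.1)^0 = -1.85
i=1: S_1 = -1.85 * (-2.1)^1 ≈ 3.89
i=2: S_2 = -1.85 * (-2.1)^2 ≈ -8.16
i=3: S_3 = -1.85 * (-2.1)^3 ≈ 17.13
i=4: S_4 = -1.85 * (-2.1)^4 ≈ -35.98
The first 5 terms are: [-1.85, 3.89, -8.16, 17.13, -35.98]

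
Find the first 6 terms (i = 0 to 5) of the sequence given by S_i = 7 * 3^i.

This is a geometric sequence.
i=0: S_0 = 7 * 3^0 = 7
i=1: S_1 = 7 * 3^1 = 21
i=2: S_2 = 7 * 3^2 = 63
i=3: S_3 = 7 * 3^3 = 189
i=4: S_4 = 7 * 3^4 = 567
i=5: S_5 = 7 * 3^5 = 1701
The first 6 terms are: [7, 21, 63, 189, 567, 1701]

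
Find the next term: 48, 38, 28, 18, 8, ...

Differences: 38 - 48 = -10
This is an arithmetic sequence with common difference d = -10.
Next term = 8 + -10 = -2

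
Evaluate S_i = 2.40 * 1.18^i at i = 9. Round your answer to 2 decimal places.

S_9 = 2.4 * 1.18^9 ≈ 2.4 * 4.4355 ≈ 10.65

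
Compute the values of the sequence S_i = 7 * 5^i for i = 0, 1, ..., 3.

This is a geometric sequence.
i=0: S_0 = 7 * 5^0 = 7
i=1: S_1 = 7 * 5^1 = 35
i=2: S_2 = 7 * 5^2 = 175
i=3: S_3 = 7 * 5^3 = 875
The first 4 terms are: [7, 35, 175, 875]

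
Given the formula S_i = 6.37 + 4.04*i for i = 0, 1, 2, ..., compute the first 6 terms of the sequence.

This is an arithmetic sequence.
i=0: S_0 = 6.37 + 4.04*0 = 6.37
i=1: S_1 = 6.37 + 4.04*1 = 10.41
i=2: S_2 = 6.37 + 4.04*2 = 14.45
i=3: S_3 = 6.37 + 4.04*3 = 18.49
i=4: S_4 = 6.37 + 4.04*4 = 22.53
i=5: S_5 = 6.37 + 4.04*5 = 26.57
The first 6 terms are: [6.37, 10.41, 14.45, 18.49, 22.53, 26.57]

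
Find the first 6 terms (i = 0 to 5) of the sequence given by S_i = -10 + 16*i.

This is an arithmetic sequence.
i=0: S_0 = -10 + 16*0 = -10
i=1: S_1 = -10 + 16*1 = 6
i=2: S_2 = -10 + 16*2 = 22
i=3: S_3 = -10 + 16*3 = 38
i=4: S_4 = -10 + 16*4 = 54
i=5: S_5 = -10 + 16*5 = 70
The first 6 terms are: [-10, 6, 22, 38, 54, 70]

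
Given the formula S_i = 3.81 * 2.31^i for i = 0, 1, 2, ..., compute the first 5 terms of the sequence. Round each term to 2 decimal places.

This is a geometric sequence.
i=0: S_0 = 3.81 * 2.31^0 = 3.81
i=1: S_1 = 3.81 * 2.31^1 ≈ 8.8
i=2: S_2 = 3.81 * 2.31^2 ≈ 20.33
i=3: S_3 = 3.81 * 2.31^3 ≈ 46.96
i=4: S_4 = 3.81 * 2.31^4 ≈ 108.49
The first 5 terms are: [3.81, 8.8, 20.33, 46.96, 108.49]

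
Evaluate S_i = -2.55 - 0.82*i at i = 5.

S_5 = -2.55 + -0.82*5 = -2.55 + -4.1 = -6.65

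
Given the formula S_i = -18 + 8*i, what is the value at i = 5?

S_5 = -18 + 8*5 = -18 + 40 = 22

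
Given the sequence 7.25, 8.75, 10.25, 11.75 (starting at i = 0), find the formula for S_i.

Check differences: 8.75 - 7.25 = 1.5
10.25 - 8.75 = 1.5
Common difference d = 1.5.
First term a = 7.25.
Formula: S_i = 7.25 + 1.50*i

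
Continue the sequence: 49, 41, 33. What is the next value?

Differences: 41 - 49 = -8
This is an arithmetic sequence with common difference d = -8.
Next term = 33 + -8 = 25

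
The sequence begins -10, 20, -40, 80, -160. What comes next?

Ratios: 20 / -10 = -2.0
This is a geometric sequence with common ratio r = -2.
Next term = -160 * -2 = 320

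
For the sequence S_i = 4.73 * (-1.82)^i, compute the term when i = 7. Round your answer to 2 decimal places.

S_7 = 4.73 * (-1.82)^7 ≈ 4.73 * -66.1454 ≈ -312.87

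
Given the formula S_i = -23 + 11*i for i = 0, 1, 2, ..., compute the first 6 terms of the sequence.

This is an arithmetic sequence.
i=0: S_0 = -23 + 11*0 = -23
i=1: S_1 = -23 + 11*1 = -12
i=2: S_2 = -23 + 11*2 = -1
i=3: S_3 = -23 + 11*3 = 10
i=4: S_4 = -23 + 11*4 = 21
i=5: S_5 = -23 + 11*5 = 32
The first 6 terms are: [-23, -12, -1, 10, 21, 32]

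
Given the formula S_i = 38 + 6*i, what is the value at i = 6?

S_6 = 38 + 6*6 = 38 + 36 = 74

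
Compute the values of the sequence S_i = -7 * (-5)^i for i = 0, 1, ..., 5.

This is a geometric sequence.
i=0: S_0 = -7 * (-5)^0 = -7
i=1: S_1 = -7 * (-5)^1 = 35
i=2: S_2 = -7 * (-5)^2 = -175
i=3: S_3 = -7 * (-5)^3 = 875
i=4: S_4 = -7 * (-5)^4 = -4375
i=5: S_5 = -7 * (-5)^5 = 21875
The first 6 terms are: [-7, 35, -175, 875, -4375, 21875]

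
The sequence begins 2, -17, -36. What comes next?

Differences: -17 - 2 = -19
This is an arithmetic sequence with common difference d = -19.
Next term = -36 + -19 = -55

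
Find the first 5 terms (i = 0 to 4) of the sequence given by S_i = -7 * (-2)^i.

This is a geometric sequence.
i=0: S_0 = -7 * (-2)^0 = -7
i=1: S_1 = -7 * (-2)^1 = 14
i=2: S_2 = -7 * (-2)^2 = -28
i=3: S_3 = -7 * (-2)^3 = 56
i=4: S_4 = -7 * (-2)^4 = -112
The first 5 terms are: [-7, 14, -28, 56, -112]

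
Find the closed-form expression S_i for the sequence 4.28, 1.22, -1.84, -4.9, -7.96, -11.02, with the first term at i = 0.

Check differences: 1.22 - 4.28 = -3.06
-1.84 - 1.22 = -3.06
Common difference d = -3.06.
First term a = 4.28.
Formula: S_i = 4.28 - 3.06*i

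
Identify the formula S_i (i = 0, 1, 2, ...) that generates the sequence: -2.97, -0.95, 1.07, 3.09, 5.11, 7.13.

Check differences: -0.95 - -2.97 = 2.02
1.07 - -0.95 = 2.02
Common difference d = 2.02.
First term a = -2.97.
Formula: S_i = -2.97 + 2.02*i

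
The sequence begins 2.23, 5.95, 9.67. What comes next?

Differences: 5.95 - 2.23 = 3.72
This is an arithmetic sequence with common difference d = 3.72.
Next term = 9.67 + 3.72 = 13.39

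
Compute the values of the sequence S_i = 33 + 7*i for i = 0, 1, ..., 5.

This is an arithmetic sequence.
i=0: S_0 = 33 + 7*0 = 33
i=1: S_1 = 33 + 7*1 = 40
i=2: S_2 = 33 + 7*2 = 47
i=3: S_3 = 33 + 7*3 = 54
i=4: S_4 = 33 + 7*4 = 61
i=5: S_5 = 33 + 7*5 = 68
The first 6 terms are: [33, 40, 47, 54, 61, 68]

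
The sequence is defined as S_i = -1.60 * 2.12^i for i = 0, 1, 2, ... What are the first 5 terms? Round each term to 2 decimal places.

This is a geometric sequence.
i=0: S_0 = -1.6 * 2.12^0 = -1.6
i=1: S_1 = -1.6 * 2.12^1 ≈ -3.39
i=2: S_2 = -1.6 * 2.12^2 ≈ -7.19
i=3: S_3 = -1.6 * 2.12^3 ≈ -15.25
i=4: S_4 = -1.6 * 2.12^4 ≈ -32.32
The first 5 terms are: [-1.6, -3.39, -7.19, -15.25, -32.32]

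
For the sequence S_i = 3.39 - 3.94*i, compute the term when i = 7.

S_7 = 3.39 + -3.94*7 = 3.39 + -27.58 = -24.19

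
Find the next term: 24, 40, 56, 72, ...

Differences: 40 - 24 = 16
This is an arithmetic sequence with common difference d = 16.
Next term = 72 + 16 = 88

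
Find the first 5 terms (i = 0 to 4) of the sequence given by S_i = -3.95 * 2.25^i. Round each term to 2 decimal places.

This is a geometric sequence.
i=0: S_0 = -3.95 * 2.25^0 = -3.95
i=1: S_1 = -3.95 * 2.25^1 ≈ -8.89
i=2: S_2 = -3.95 * 2.25^2 ≈ -20.0
i=3: S_3 = -3.95 * 2.25^3 ≈ -44.99
i=4: S_4 = -3.95 * 2.25^4 ≈ -101.23
The first 5 terms are: [-3.95, -8.89, -20.0, -44.99, -101.23]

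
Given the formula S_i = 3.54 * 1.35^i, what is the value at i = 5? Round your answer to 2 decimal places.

S_5 = 3.54 * 1.35^5 ≈ 3.54 * 4.484 ≈ 15.87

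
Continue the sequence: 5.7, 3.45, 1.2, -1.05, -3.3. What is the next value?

Differences: 3.45 - 5.7 = -2.25
This is an arithmetic sequence with common difference d = -2.25.
Next term = -3.3 + -2.25 = -5.55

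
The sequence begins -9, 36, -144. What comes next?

Ratios: 36 / -9 = -4.0
This is a geometric sequence with common ratio r = -4.
Next term = -144 * -4 = 576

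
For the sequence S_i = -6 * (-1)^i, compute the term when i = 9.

S_9 = -6 * (-1)^9 = -6 * -1 = 6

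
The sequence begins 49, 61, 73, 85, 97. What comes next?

Differences: 61 - 49 = 12
This is an arithmetic sequence with common difference d = 12.
Next term = 97 + 12 = 109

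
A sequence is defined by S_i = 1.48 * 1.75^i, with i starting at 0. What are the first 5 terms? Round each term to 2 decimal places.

This is a geometric sequence.
i=0: S_0 = 1.48 * 1.75^0 = 1.48
i=1: S_1 = 1.48 * 1.75^1 = 2.59
i=2: S_2 = 1.48 * 1.75^2 ≈ 4.53
i=3: S_3 = 1.48 * 1.75^3 ≈ 7.93
i=4: S_4 = 1.48 * 1.75^4 ≈ 13.88
The first 5 terms are: [1.48, 2.59, 4.53, 7.93, 13.88]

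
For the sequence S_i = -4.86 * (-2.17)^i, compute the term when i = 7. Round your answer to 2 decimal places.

S_7 = -4.86 * (-2.17)^7 ≈ -4.86 * -226.5782 ≈ 1101.17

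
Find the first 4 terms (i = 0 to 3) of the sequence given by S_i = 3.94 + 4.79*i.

This is an arithmetic sequence.
i=0: S_0 = 3.94 + 4.79*0 = 3.94
i=1: S_1 = 3.94 + 4.79*1 = 8.73
i=2: S_2 = 3.94 + 4.79*2 = 13.52
i=3: S_3 = 3.94 + 4.79*3 = 18.31
The first 4 terms are: [3.94, 8.73, 13.52, 18.31]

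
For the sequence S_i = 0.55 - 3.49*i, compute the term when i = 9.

S_9 = 0.55 + -3.49*9 = 0.55 + -31.41 = -30.86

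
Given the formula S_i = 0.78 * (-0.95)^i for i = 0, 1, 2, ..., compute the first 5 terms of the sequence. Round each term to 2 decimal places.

This is a geometric sequence.
i=0: S_0 = 0.78 * (-0.95)^0 = 0.78
i=1: S_1 = 0.78 * (-0.95)^1 ≈ -0.74
i=2: S_2 = 0.78 * (-0.95)^2 ≈ 0.7
i=3: S_3 = 0.78 * (-0.95)^3 ≈ -0.67
i=4: S_4 = 0.78 * (-0.95)^4 ≈ 0.64
The first 5 terms are: [0.78, -0.74, 0.7, -0.67, 0.64]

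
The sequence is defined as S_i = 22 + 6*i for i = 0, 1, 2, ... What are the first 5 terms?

This is an arithmetic sequence.
i=0: S_0 = 22 + 6*0 = 22
i=1: S_1 = 22 + 6*1 = 28
i=2: S_2 = 22 + 6*2 = 34
i=3: S_3 = 22 + 6*3 = 40
i=4: S_4 = 22 + 6*4 = 46
The first 5 terms are: [22, 28, 34, 40, 46]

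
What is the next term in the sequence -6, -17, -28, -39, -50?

Differences: -17 - -6 = -11
This is an arithmetic sequence with common difference d = -11.
Next term = -50 + -11 = -61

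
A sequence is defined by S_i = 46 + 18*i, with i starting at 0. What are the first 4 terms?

This is an arithmetic sequence.
i=0: S_0 = 46 + 18*0 = 46
i=1: S_1 = 46 + 18*1 = 64
i=2: S_2 = 46 + 18*2 = 82
i=3: S_3 = 46 + 18*3 = 100
The first 4 terms are: [46, 64, 82, 100]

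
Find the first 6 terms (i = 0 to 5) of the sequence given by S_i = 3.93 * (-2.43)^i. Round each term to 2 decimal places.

This is a geometric sequence.
i=0: S_0 = 3.93 * (-2.43)^0 = 3.93
i=1: S_1 = 3.93 * (-2.43)^1 ≈ -9.55
i=2: S_2 = 3.93 * (-2.43)^2 ≈ 23.21
i=3: S_3 = 3.93 * (-2.43)^3 ≈ -56.39
i=4: S_4 = 3.93 * (-2.43)^4 ≈ 137.03
i=5: S_5 = 3.93 * (-2.43)^5 ≈ -332.98
The first 6 terms are: [3.93, -9.55, 23.21, -56.39, 137.03, -332.98]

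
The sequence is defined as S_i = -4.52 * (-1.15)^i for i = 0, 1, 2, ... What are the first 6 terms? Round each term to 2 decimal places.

This is a geometric sequence.
i=0: S_0 = -4.52 * (-1.15)^0 = -4.52
i=1: S_1 = -4.52 * (-1.15)^1 ≈ 5.2
i=2: S_2 = -4.52 * (-1.15)^2 ≈ -5.98
i=3: S_3 = -4.52 * (-1.15)^3 ≈ 6.87
i=4: S_4 = -4.52 * (-1.15)^4 ≈ -7.91
i=5: S_5 = -4.52 * (-1.15)^5 ≈ 9.09
The first 6 terms are: [-4.52, 5.2, -5.98, 6.87, -7.91, 9.09]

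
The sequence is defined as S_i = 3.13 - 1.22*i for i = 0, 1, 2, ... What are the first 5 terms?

This is an arithmetic sequence.
i=0: S_0 = 3.13 + -1.22*0 = 3.13
i=1: S_1 = 3.13 + -1.22*1 = 1.91
i=2: S_2 = 3.13 + -1.22*2 = 0.69
i=3: S_3 = 3.13 + -1.22*3 = -0.53
i=4: S_4 = 3.13 + -1.22*4 = -1.75
The first 5 terms are: [3.13, 1.91, 0.69, -0.53, -1.75]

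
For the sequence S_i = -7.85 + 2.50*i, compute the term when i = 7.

S_7 = -7.85 + 2.5*7 = -7.85 + 17.5 = 9.65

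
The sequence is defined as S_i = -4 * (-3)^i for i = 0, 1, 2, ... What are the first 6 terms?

This is a geometric sequence.
i=0: S_0 = -4 * (-3)^0 = -4
i=1: S_1 = -4 * (-3)^1 = 12
i=2: S_2 = -4 * (-3)^2 = -36
i=3: S_3 = -4 * (-3)^3 = 108
i=4: S_4 = -4 * (-3)^4 = -324
i=5: S_5 = -4 * (-3)^5 = 972
The first 6 terms are: [-4, 12, -36, 108, -324, 972]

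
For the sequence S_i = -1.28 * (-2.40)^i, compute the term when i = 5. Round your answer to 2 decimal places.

S_5 = -1.28 * (-2.4)^5 ≈ -1.28 * -79.6262 ≈ 101.92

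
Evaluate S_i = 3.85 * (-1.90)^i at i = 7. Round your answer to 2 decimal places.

S_7 = 3.85 * (-1.9)^7 ≈ 3.85 * -89.3872 ≈ -344.14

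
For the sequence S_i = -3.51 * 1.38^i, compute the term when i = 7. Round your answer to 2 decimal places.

S_7 = -3.51 * 1.38^7 ≈ -3.51 * 9.5313 ≈ -33.45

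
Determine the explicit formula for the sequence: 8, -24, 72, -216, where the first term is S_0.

Check ratios: -24 / 8 = -3.0
Common ratio r = -3.
First term a = 8.
Formula: S_i = 8 * (-3)^i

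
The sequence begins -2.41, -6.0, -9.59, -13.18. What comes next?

Differences: -6.0 - -2.41 = -3.59
This is an arithmetic sequence with common difference d = -3.59.
Next term = -13.18 + -3.59 = -16.77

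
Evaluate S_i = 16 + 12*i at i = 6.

S_6 = 16 + 12*6 = 16 + 72 = 88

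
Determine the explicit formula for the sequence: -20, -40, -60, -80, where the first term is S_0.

Check differences: -40 - -20 = -20
-60 - -40 = -20
Common difference d = -20.
First term a = -20.
Formula: S_i = -20 - 20*i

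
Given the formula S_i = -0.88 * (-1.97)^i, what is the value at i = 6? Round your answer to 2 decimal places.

S_6 = -0.88 * (-1.97)^6 ≈ -0.88 * 58.4517 ≈ -51.44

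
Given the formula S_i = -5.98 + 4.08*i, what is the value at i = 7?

S_7 = -5.98 + 4.08*7 = -5.98 + 28.56 = 22.58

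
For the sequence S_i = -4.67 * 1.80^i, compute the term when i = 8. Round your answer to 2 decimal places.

S_8 = -4.67 * 1.8^8 ≈ -4.67 * 110.1996 ≈ -514.63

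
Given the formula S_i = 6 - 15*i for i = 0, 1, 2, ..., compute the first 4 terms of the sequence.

This is an arithmetic sequence.
i=0: S_0 = 6 + -15*0 = 6
i=1: S_1 = 6 + -15*1 = -9
i=2: S_2 = 6 + -15*2 = -24
i=3: S_3 = 6 + -15*3 = -39
The first 4 terms are: [6, -9, -24, -39]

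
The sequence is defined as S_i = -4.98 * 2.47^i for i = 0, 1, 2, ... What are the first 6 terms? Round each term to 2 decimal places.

This is a geometric sequence.
i=0: S_0 = -4.98 * 2.47^0 = -4.98
i=1: S_1 = -4.98 * 2.47^1 ≈ -12.3
i=2: S_2 = -4.98 * 2.47^2 ≈ -30.38
i=3: S_3 = -4.98 * 2.47^3 ≈ -75.04
i=4: S_4 = -4.98 * 2.47^4 ≈ -185.36
i=5: S_5 = -4.98 * 2.47^5 ≈ -457.84
The first 6 terms are: [-4.98, -12.3, -30.38, -75.04, -185.36, -457.84]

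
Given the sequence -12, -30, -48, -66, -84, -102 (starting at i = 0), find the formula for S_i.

Check differences: -30 - -12 = -18
-48 - -30 = -18
Common difference d = -18.
First term a = -12.
Formula: S_i = -12 - 18*i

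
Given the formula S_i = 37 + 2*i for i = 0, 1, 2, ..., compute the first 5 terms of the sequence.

This is an arithmetic sequence.
i=0: S_0 = 37 + 2*0 = 37
i=1: S_1 = 37 + 2*1 = 39
i=2: S_2 = 37 + 2*2 = 41
i=3: S_3 = 37 + 2*3 = 43
i=4: S_4 = 37 + 2*4 = 45
The first 5 terms are: [37, 39, 41, 43, 45]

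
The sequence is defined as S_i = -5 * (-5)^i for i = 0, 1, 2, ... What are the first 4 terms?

This is a geometric sequence.
i=0: S_0 = -5 * (-5)^0 = -5
i=1: S_1 = -5 * (-5)^1 = 25
i=2: S_2 = -5 * (-5)^2 = -125
i=3: S_3 = -5 * (-5)^3 = 625
The first 4 terms are: [-5, 25, -125, 625]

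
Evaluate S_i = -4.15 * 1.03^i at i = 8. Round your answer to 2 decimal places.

S_8 = -4.15 * 1.03^8 ≈ -4.15 * 1.2668 ≈ -5.26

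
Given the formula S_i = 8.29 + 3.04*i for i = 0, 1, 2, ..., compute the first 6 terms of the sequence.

This is an arithmetic sequence.
i=0: S_0 = 8.29 + 3.04*0 = 8.29
i=1: S_1 = 8.29 + 3.04*1 = 11.33
i=2: S_2 = 8.29 + 3.04*2 = 14.37
i=3: S_3 = 8.29 + 3.04*3 = 17.41
i=4: S_4 = 8.29 + 3.04*4 = 20.45
i=5: S_5 = 8.29 + 3.04*5 = 23.49
The first 6 terms are: [8.29, 11.33, 14.37, 17.41, 20.45, 23.49]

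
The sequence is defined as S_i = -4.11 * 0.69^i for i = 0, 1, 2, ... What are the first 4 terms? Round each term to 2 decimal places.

This is a geometric sequence.
i=0: S_0 = -4.11 * 0.69^0 = -4.11
i=1: S_1 = -4.11 * 0.69^1 ≈ -2.84
i=2: S_2 = -4.11 * 0.69^2 ≈ -1.96
i=3: S_3 = -4.11 * 0.69^3 ≈ -1.35
The first 4 terms are: [-4.11, -2.84, -1.96, -1.35]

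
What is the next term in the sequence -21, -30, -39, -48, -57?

Differences: -30 - -21 = -9
This is an arithmetic sequence with common difference d = -9.
Next term = -57 + -9 = -66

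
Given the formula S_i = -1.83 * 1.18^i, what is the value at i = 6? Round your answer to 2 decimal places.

S_6 = -1.83 * 1.18^6 ≈ -1.83 * 2.6996 ≈ -4.94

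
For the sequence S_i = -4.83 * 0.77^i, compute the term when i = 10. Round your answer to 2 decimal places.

S_10 = -4.83 * 0.77^10 ≈ -4.83 * 0.0733 ≈ -0.35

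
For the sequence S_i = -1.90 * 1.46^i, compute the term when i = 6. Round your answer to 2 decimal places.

S_6 = -1.9 * 1.46^6 ≈ -1.9 * 9.6854 ≈ -18.4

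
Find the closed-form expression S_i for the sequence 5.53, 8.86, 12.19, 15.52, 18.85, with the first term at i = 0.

Check differences: 8.86 - 5.53 = 3.33
12.19 - 8.86 = 3.33
Common difference d = 3.33.
First term a = 5.53.
Formula: S_i = 5.53 + 3.33*i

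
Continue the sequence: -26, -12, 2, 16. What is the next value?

Differences: -12 - -26 = 14
This is an arithmetic sequence with common difference d = 14.
Next term = 16 + 14 = 30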